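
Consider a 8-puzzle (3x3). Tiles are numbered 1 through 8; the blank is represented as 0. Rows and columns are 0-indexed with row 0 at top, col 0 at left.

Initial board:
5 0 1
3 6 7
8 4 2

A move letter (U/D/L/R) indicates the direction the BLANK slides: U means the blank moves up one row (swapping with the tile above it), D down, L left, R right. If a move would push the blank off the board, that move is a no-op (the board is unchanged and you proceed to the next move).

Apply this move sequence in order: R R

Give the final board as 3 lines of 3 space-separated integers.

After move 1 (R):
5 1 0
3 6 7
8 4 2

After move 2 (R):
5 1 0
3 6 7
8 4 2

Answer: 5 1 0
3 6 7
8 4 2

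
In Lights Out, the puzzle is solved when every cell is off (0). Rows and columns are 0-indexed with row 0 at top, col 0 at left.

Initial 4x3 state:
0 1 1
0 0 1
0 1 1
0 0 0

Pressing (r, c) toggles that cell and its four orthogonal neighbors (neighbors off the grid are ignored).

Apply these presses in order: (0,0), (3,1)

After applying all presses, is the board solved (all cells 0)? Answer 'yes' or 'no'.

After press 1 at (0,0):
1 0 1
1 0 1
0 1 1
0 0 0

After press 2 at (3,1):
1 0 1
1 0 1
0 0 1
1 1 1

Lights still on: 8

Answer: no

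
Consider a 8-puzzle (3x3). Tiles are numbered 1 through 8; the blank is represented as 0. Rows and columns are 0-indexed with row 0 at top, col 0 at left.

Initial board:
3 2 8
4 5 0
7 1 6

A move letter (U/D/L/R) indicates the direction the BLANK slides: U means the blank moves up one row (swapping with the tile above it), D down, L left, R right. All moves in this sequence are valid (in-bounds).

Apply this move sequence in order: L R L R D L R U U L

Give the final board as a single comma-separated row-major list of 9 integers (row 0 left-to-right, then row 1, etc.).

After move 1 (L):
3 2 8
4 0 5
7 1 6

After move 2 (R):
3 2 8
4 5 0
7 1 6

After move 3 (L):
3 2 8
4 0 5
7 1 6

After move 4 (R):
3 2 8
4 5 0
7 1 6

After move 5 (D):
3 2 8
4 5 6
7 1 0

After move 6 (L):
3 2 8
4 5 6
7 0 1

After move 7 (R):
3 2 8
4 5 6
7 1 0

After move 8 (U):
3 2 8
4 5 0
7 1 6

After move 9 (U):
3 2 0
4 5 8
7 1 6

After move 10 (L):
3 0 2
4 5 8
7 1 6

Answer: 3, 0, 2, 4, 5, 8, 7, 1, 6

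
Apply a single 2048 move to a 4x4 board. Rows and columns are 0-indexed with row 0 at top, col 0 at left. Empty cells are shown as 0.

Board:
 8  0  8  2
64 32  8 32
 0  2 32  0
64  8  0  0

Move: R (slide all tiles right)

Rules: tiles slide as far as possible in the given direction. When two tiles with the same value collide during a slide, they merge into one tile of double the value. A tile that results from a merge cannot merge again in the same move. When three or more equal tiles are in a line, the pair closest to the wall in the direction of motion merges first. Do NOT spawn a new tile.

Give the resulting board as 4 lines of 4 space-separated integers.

Slide right:
row 0: [8, 0, 8, 2] -> [0, 0, 16, 2]
row 1: [64, 32, 8, 32] -> [64, 32, 8, 32]
row 2: [0, 2, 32, 0] -> [0, 0, 2, 32]
row 3: [64, 8, 0, 0] -> [0, 0, 64, 8]

Answer:  0  0 16  2
64 32  8 32
 0  0  2 32
 0  0 64  8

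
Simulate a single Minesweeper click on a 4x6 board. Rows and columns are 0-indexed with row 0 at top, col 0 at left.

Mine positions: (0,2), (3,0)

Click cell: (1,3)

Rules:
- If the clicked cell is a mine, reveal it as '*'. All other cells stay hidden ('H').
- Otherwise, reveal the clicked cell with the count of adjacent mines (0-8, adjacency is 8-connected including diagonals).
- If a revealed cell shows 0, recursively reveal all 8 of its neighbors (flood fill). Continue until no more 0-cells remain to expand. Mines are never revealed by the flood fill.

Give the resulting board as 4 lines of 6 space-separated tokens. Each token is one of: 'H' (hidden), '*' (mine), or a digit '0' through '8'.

H H H H H H
H H H 1 H H
H H H H H H
H H H H H H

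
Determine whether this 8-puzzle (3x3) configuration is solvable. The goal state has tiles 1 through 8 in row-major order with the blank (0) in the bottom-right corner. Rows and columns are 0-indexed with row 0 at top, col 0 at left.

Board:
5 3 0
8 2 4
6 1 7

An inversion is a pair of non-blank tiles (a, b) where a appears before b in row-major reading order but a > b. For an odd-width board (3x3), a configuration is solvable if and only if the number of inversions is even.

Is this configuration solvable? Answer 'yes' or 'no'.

Answer: yes

Derivation:
Inversions (pairs i<j in row-major order where tile[i] > tile[j] > 0): 14
14 is even, so the puzzle is solvable.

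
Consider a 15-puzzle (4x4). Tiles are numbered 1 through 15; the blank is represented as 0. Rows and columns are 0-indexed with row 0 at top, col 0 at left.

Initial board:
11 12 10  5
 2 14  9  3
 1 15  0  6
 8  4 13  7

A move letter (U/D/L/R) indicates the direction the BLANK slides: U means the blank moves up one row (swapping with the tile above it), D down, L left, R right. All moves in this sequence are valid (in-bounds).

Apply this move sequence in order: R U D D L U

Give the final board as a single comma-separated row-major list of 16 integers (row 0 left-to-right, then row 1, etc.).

Answer: 11, 12, 10, 5, 2, 14, 9, 3, 1, 15, 0, 7, 8, 4, 6, 13

Derivation:
After move 1 (R):
11 12 10  5
 2 14  9  3
 1 15  6  0
 8  4 13  7

After move 2 (U):
11 12 10  5
 2 14  9  0
 1 15  6  3
 8  4 13  7

After move 3 (D):
11 12 10  5
 2 14  9  3
 1 15  6  0
 8  4 13  7

After move 4 (D):
11 12 10  5
 2 14  9  3
 1 15  6  7
 8  4 13  0

After move 5 (L):
11 12 10  5
 2 14  9  3
 1 15  6  7
 8  4  0 13

After move 6 (U):
11 12 10  5
 2 14  9  3
 1 15  0  7
 8  4  6 13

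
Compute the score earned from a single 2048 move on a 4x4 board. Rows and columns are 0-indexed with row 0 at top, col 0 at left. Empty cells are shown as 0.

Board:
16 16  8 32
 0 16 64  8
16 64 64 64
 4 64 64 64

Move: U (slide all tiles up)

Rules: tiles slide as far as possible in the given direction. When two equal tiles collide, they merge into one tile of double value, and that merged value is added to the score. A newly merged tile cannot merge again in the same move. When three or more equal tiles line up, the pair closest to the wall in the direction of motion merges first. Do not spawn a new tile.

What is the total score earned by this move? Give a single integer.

Answer: 448

Derivation:
Slide up:
col 0: [16, 0, 16, 4] -> [32, 4, 0, 0]  score +32 (running 32)
col 1: [16, 16, 64, 64] -> [32, 128, 0, 0]  score +160 (running 192)
col 2: [8, 64, 64, 64] -> [8, 128, 64, 0]  score +128 (running 320)
col 3: [32, 8, 64, 64] -> [32, 8, 128, 0]  score +128 (running 448)
Board after move:
 32  32   8  32
  4 128 128   8
  0   0  64 128
  0   0   0   0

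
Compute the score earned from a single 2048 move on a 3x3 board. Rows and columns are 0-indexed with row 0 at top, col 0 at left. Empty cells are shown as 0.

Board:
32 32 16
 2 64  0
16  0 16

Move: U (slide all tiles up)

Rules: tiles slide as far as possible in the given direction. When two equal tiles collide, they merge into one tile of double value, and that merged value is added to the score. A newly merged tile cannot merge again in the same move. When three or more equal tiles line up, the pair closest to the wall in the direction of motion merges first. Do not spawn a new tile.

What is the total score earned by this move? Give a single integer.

Answer: 32

Derivation:
Slide up:
col 0: [32, 2, 16] -> [32, 2, 16]  score +0 (running 0)
col 1: [32, 64, 0] -> [32, 64, 0]  score +0 (running 0)
col 2: [16, 0, 16] -> [32, 0, 0]  score +32 (running 32)
Board after move:
32 32 32
 2 64  0
16  0  0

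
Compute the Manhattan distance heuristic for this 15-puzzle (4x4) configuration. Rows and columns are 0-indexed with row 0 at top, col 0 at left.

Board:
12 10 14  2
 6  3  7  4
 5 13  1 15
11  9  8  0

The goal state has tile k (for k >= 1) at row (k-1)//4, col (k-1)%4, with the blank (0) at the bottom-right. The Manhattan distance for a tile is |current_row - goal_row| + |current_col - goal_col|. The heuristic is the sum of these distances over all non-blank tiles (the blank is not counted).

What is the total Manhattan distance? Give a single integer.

Answer: 34

Derivation:
Tile 12: at (0,0), goal (2,3), distance |0-2|+|0-3| = 5
Tile 10: at (0,1), goal (2,1), distance |0-2|+|1-1| = 2
Tile 14: at (0,2), goal (3,1), distance |0-3|+|2-1| = 4
Tile 2: at (0,3), goal (0,1), distance |0-0|+|3-1| = 2
Tile 6: at (1,0), goal (1,1), distance |1-1|+|0-1| = 1
Tile 3: at (1,1), goal (0,2), distance |1-0|+|1-2| = 2
Tile 7: at (1,2), goal (1,2), distance |1-1|+|2-2| = 0
Tile 4: at (1,3), goal (0,3), distance |1-0|+|3-3| = 1
Tile 5: at (2,0), goal (1,0), distance |2-1|+|0-0| = 1
Tile 13: at (2,1), goal (3,0), distance |2-3|+|1-0| = 2
Tile 1: at (2,2), goal (0,0), distance |2-0|+|2-0| = 4
Tile 15: at (2,3), goal (3,2), distance |2-3|+|3-2| = 2
Tile 11: at (3,0), goal (2,2), distance |3-2|+|0-2| = 3
Tile 9: at (3,1), goal (2,0), distance |3-2|+|1-0| = 2
Tile 8: at (3,2), goal (1,3), distance |3-1|+|2-3| = 3
Sum: 5 + 2 + 4 + 2 + 1 + 2 + 0 + 1 + 1 + 2 + 4 + 2 + 3 + 2 + 3 = 34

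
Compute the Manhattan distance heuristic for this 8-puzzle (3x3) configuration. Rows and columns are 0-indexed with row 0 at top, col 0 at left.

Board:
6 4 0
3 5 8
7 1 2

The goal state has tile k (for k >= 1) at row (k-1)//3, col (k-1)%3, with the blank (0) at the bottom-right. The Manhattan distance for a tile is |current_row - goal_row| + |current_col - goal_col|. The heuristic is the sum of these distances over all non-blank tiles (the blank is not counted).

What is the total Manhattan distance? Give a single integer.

Tile 6: at (0,0), goal (1,2), distance |0-1|+|0-2| = 3
Tile 4: at (0,1), goal (1,0), distance |0-1|+|1-0| = 2
Tile 3: at (1,0), goal (0,2), distance |1-0|+|0-2| = 3
Tile 5: at (1,1), goal (1,1), distance |1-1|+|1-1| = 0
Tile 8: at (1,2), goal (2,1), distance |1-2|+|2-1| = 2
Tile 7: at (2,0), goal (2,0), distance |2-2|+|0-0| = 0
Tile 1: at (2,1), goal (0,0), distance |2-0|+|1-0| = 3
Tile 2: at (2,2), goal (0,1), distance |2-0|+|2-1| = 3
Sum: 3 + 2 + 3 + 0 + 2 + 0 + 3 + 3 = 16

Answer: 16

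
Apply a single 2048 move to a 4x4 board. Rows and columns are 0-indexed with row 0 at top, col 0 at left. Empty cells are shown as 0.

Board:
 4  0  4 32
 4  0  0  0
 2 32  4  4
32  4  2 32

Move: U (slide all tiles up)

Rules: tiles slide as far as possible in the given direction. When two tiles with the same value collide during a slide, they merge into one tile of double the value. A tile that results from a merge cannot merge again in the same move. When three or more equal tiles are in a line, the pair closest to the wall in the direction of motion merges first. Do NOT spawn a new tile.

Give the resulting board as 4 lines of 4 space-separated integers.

Answer:  8 32  8 32
 2  4  2  4
32  0  0 32
 0  0  0  0

Derivation:
Slide up:
col 0: [4, 4, 2, 32] -> [8, 2, 32, 0]
col 1: [0, 0, 32, 4] -> [32, 4, 0, 0]
col 2: [4, 0, 4, 2] -> [8, 2, 0, 0]
col 3: [32, 0, 4, 32] -> [32, 4, 32, 0]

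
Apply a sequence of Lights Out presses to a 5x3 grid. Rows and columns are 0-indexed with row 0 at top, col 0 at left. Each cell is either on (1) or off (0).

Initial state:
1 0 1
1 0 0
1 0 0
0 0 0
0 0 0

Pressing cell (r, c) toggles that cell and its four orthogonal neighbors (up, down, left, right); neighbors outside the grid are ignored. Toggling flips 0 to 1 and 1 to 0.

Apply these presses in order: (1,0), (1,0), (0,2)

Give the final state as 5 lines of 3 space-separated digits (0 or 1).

Answer: 1 1 0
1 0 1
1 0 0
0 0 0
0 0 0

Derivation:
After press 1 at (1,0):
0 0 1
0 1 0
0 0 0
0 0 0
0 0 0

After press 2 at (1,0):
1 0 1
1 0 0
1 0 0
0 0 0
0 0 0

After press 3 at (0,2):
1 1 0
1 0 1
1 0 0
0 0 0
0 0 0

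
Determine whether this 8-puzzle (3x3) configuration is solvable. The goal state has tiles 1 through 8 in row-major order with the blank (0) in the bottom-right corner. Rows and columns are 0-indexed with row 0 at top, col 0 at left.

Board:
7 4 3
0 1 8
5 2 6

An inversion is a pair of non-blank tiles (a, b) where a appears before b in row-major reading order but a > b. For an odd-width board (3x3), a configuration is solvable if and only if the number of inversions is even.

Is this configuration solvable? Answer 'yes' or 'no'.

Answer: no

Derivation:
Inversions (pairs i<j in row-major order where tile[i] > tile[j] > 0): 15
15 is odd, so the puzzle is not solvable.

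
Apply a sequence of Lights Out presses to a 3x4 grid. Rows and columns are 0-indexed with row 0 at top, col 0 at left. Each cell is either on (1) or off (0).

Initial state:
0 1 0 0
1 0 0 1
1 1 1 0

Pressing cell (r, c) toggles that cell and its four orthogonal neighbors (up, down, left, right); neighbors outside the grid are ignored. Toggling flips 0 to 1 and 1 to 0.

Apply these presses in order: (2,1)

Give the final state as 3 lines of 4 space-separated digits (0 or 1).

Answer: 0 1 0 0
1 1 0 1
0 0 0 0

Derivation:
After press 1 at (2,1):
0 1 0 0
1 1 0 1
0 0 0 0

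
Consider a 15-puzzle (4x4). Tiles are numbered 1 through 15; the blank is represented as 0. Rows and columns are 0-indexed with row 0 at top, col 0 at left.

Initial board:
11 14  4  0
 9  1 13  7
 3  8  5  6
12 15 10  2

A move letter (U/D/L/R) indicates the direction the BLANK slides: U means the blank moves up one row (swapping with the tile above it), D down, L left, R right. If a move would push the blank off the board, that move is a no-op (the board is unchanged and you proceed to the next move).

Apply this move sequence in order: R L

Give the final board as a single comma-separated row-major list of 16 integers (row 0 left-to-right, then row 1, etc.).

After move 1 (R):
11 14  4  0
 9  1 13  7
 3  8  5  6
12 15 10  2

After move 2 (L):
11 14  0  4
 9  1 13  7
 3  8  5  6
12 15 10  2

Answer: 11, 14, 0, 4, 9, 1, 13, 7, 3, 8, 5, 6, 12, 15, 10, 2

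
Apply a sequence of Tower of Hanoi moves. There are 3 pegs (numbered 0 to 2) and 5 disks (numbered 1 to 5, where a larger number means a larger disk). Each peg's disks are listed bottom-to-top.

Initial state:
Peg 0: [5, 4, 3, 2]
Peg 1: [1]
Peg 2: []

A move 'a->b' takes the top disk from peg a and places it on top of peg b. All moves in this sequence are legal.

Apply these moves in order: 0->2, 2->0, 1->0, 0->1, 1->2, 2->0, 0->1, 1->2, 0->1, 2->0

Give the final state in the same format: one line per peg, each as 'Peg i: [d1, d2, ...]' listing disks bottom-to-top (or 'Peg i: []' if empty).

Answer: Peg 0: [5, 4, 3, 1]
Peg 1: [2]
Peg 2: []

Derivation:
After move 1 (0->2):
Peg 0: [5, 4, 3]
Peg 1: [1]
Peg 2: [2]

After move 2 (2->0):
Peg 0: [5, 4, 3, 2]
Peg 1: [1]
Peg 2: []

After move 3 (1->0):
Peg 0: [5, 4, 3, 2, 1]
Peg 1: []
Peg 2: []

After move 4 (0->1):
Peg 0: [5, 4, 3, 2]
Peg 1: [1]
Peg 2: []

After move 5 (1->2):
Peg 0: [5, 4, 3, 2]
Peg 1: []
Peg 2: [1]

After move 6 (2->0):
Peg 0: [5, 4, 3, 2, 1]
Peg 1: []
Peg 2: []

After move 7 (0->1):
Peg 0: [5, 4, 3, 2]
Peg 1: [1]
Peg 2: []

After move 8 (1->2):
Peg 0: [5, 4, 3, 2]
Peg 1: []
Peg 2: [1]

After move 9 (0->1):
Peg 0: [5, 4, 3]
Peg 1: [2]
Peg 2: [1]

After move 10 (2->0):
Peg 0: [5, 4, 3, 1]
Peg 1: [2]
Peg 2: []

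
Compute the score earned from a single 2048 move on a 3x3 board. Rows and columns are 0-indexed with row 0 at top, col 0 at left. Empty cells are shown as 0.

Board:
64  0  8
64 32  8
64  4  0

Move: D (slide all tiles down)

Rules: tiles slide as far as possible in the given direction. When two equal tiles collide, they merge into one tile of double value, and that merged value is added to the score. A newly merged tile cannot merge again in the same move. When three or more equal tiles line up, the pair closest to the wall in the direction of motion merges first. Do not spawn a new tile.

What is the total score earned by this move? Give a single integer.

Answer: 144

Derivation:
Slide down:
col 0: [64, 64, 64] -> [0, 64, 128]  score +128 (running 128)
col 1: [0, 32, 4] -> [0, 32, 4]  score +0 (running 128)
col 2: [8, 8, 0] -> [0, 0, 16]  score +16 (running 144)
Board after move:
  0   0   0
 64  32   0
128   4  16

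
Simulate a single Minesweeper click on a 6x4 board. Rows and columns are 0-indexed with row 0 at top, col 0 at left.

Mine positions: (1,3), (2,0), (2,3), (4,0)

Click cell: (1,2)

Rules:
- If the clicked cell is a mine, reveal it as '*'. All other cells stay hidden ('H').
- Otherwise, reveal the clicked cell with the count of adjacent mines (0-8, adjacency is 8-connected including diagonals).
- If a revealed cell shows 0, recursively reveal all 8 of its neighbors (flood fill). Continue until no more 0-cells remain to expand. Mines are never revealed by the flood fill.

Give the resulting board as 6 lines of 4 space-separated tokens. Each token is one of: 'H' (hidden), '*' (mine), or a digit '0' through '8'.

H H H H
H H 2 H
H H H H
H H H H
H H H H
H H H H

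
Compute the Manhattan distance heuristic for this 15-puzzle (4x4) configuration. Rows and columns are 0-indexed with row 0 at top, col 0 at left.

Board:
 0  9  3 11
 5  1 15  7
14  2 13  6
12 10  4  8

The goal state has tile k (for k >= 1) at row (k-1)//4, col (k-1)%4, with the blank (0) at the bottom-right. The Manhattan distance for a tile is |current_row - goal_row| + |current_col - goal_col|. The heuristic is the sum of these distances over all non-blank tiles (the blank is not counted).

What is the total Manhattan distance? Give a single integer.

Answer: 32

Derivation:
Tile 9: (0,1)->(2,0) = 3
Tile 3: (0,2)->(0,2) = 0
Tile 11: (0,3)->(2,2) = 3
Tile 5: (1,0)->(1,0) = 0
Tile 1: (1,1)->(0,0) = 2
Tile 15: (1,2)->(3,2) = 2
Tile 7: (1,3)->(1,2) = 1
Tile 14: (2,0)->(3,1) = 2
Tile 2: (2,1)->(0,1) = 2
Tile 13: (2,2)->(3,0) = 3
Tile 6: (2,3)->(1,1) = 3
Tile 12: (3,0)->(2,3) = 4
Tile 10: (3,1)->(2,1) = 1
Tile 4: (3,2)->(0,3) = 4
Tile 8: (3,3)->(1,3) = 2
Sum: 3 + 0 + 3 + 0 + 2 + 2 + 1 + 2 + 2 + 3 + 3 + 4 + 1 + 4 + 2 = 32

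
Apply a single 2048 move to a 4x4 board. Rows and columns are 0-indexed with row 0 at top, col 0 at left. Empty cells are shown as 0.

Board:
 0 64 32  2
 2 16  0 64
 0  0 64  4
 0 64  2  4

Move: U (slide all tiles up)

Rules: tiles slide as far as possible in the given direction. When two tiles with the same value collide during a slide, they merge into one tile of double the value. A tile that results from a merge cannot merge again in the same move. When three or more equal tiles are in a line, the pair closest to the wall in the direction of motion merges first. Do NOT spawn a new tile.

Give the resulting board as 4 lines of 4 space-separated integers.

Answer:  2 64 32  2
 0 16 64 64
 0 64  2  8
 0  0  0  0

Derivation:
Slide up:
col 0: [0, 2, 0, 0] -> [2, 0, 0, 0]
col 1: [64, 16, 0, 64] -> [64, 16, 64, 0]
col 2: [32, 0, 64, 2] -> [32, 64, 2, 0]
col 3: [2, 64, 4, 4] -> [2, 64, 8, 0]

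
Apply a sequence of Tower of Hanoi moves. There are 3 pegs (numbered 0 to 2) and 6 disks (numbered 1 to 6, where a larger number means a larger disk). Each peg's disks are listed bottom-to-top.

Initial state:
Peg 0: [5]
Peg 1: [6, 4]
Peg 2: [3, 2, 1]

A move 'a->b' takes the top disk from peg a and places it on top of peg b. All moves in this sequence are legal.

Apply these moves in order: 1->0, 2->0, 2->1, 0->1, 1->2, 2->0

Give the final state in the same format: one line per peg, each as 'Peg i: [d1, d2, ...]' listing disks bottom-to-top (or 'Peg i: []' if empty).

After move 1 (1->0):
Peg 0: [5, 4]
Peg 1: [6]
Peg 2: [3, 2, 1]

After move 2 (2->0):
Peg 0: [5, 4, 1]
Peg 1: [6]
Peg 2: [3, 2]

After move 3 (2->1):
Peg 0: [5, 4, 1]
Peg 1: [6, 2]
Peg 2: [3]

After move 4 (0->1):
Peg 0: [5, 4]
Peg 1: [6, 2, 1]
Peg 2: [3]

After move 5 (1->2):
Peg 0: [5, 4]
Peg 1: [6, 2]
Peg 2: [3, 1]

After move 6 (2->0):
Peg 0: [5, 4, 1]
Peg 1: [6, 2]
Peg 2: [3]

Answer: Peg 0: [5, 4, 1]
Peg 1: [6, 2]
Peg 2: [3]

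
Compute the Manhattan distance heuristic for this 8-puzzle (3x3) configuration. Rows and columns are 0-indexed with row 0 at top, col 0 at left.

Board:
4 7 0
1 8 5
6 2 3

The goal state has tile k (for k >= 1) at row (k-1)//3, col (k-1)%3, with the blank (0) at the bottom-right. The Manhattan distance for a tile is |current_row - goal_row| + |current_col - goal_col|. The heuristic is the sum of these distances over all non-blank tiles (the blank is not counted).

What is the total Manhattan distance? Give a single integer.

Tile 4: at (0,0), goal (1,0), distance |0-1|+|0-0| = 1
Tile 7: at (0,1), goal (2,0), distance |0-2|+|1-0| = 3
Tile 1: at (1,0), goal (0,0), distance |1-0|+|0-0| = 1
Tile 8: at (1,1), goal (2,1), distance |1-2|+|1-1| = 1
Tile 5: at (1,2), goal (1,1), distance |1-1|+|2-1| = 1
Tile 6: at (2,0), goal (1,2), distance |2-1|+|0-2| = 3
Tile 2: at (2,1), goal (0,1), distance |2-0|+|1-1| = 2
Tile 3: at (2,2), goal (0,2), distance |2-0|+|2-2| = 2
Sum: 1 + 3 + 1 + 1 + 1 + 3 + 2 + 2 = 14

Answer: 14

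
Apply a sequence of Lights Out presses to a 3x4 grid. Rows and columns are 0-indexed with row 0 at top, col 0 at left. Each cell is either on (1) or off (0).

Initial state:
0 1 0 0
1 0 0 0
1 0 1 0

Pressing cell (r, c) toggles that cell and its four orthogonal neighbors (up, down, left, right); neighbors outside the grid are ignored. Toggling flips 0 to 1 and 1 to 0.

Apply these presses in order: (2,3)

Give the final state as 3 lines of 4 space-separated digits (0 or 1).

Answer: 0 1 0 0
1 0 0 1
1 0 0 1

Derivation:
After press 1 at (2,3):
0 1 0 0
1 0 0 1
1 0 0 1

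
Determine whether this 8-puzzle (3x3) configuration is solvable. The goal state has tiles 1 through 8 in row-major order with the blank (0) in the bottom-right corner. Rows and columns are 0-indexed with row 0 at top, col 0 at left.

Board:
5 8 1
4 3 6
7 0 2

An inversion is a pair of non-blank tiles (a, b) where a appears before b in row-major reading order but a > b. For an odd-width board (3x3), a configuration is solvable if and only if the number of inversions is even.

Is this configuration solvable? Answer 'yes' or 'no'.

Inversions (pairs i<j in row-major order where tile[i] > tile[j] > 0): 15
15 is odd, so the puzzle is not solvable.

Answer: no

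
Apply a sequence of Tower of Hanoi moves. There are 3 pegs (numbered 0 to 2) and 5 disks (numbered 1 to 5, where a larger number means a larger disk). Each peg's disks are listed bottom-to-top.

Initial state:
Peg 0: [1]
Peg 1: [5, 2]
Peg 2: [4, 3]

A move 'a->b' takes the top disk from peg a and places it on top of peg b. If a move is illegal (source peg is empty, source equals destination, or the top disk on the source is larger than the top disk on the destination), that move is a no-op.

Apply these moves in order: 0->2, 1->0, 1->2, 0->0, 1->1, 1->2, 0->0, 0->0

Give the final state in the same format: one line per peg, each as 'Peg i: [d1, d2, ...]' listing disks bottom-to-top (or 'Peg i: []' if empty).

Answer: Peg 0: [2]
Peg 1: [5]
Peg 2: [4, 3, 1]

Derivation:
After move 1 (0->2):
Peg 0: []
Peg 1: [5, 2]
Peg 2: [4, 3, 1]

After move 2 (1->0):
Peg 0: [2]
Peg 1: [5]
Peg 2: [4, 3, 1]

After move 3 (1->2):
Peg 0: [2]
Peg 1: [5]
Peg 2: [4, 3, 1]

After move 4 (0->0):
Peg 0: [2]
Peg 1: [5]
Peg 2: [4, 3, 1]

After move 5 (1->1):
Peg 0: [2]
Peg 1: [5]
Peg 2: [4, 3, 1]

After move 6 (1->2):
Peg 0: [2]
Peg 1: [5]
Peg 2: [4, 3, 1]

After move 7 (0->0):
Peg 0: [2]
Peg 1: [5]
Peg 2: [4, 3, 1]

After move 8 (0->0):
Peg 0: [2]
Peg 1: [5]
Peg 2: [4, 3, 1]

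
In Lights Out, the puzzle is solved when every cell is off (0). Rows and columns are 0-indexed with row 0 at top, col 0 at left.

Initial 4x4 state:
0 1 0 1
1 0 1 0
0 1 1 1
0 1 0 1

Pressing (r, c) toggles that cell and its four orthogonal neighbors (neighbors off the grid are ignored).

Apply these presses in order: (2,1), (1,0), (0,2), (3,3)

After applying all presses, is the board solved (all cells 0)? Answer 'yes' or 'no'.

After press 1 at (2,1):
0 1 0 1
1 1 1 0
1 0 0 1
0 0 0 1

After press 2 at (1,0):
1 1 0 1
0 0 1 0
0 0 0 1
0 0 0 1

After press 3 at (0,2):
1 0 1 0
0 0 0 0
0 0 0 1
0 0 0 1

After press 4 at (3,3):
1 0 1 0
0 0 0 0
0 0 0 0
0 0 1 0

Lights still on: 3

Answer: no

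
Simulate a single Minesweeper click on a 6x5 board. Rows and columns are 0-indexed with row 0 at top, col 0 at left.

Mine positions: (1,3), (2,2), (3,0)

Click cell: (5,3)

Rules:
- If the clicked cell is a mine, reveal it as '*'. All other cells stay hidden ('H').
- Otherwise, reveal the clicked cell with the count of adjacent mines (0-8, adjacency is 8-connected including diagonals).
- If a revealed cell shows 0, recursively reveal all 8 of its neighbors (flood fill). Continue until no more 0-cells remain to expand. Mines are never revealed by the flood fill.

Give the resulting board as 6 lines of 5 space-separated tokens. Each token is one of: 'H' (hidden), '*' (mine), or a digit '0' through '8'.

H H H H H
H H H H H
H H H 2 1
H 2 1 1 0
1 1 0 0 0
0 0 0 0 0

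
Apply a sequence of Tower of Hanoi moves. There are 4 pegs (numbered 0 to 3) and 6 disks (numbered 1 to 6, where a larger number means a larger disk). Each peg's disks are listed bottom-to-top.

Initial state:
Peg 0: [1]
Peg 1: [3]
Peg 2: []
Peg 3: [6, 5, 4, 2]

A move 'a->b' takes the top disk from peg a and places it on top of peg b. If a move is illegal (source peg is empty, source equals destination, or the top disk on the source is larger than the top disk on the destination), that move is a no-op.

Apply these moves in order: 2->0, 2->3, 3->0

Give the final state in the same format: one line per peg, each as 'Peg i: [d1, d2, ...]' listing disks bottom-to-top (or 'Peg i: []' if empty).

Answer: Peg 0: [1]
Peg 1: [3]
Peg 2: []
Peg 3: [6, 5, 4, 2]

Derivation:
After move 1 (2->0):
Peg 0: [1]
Peg 1: [3]
Peg 2: []
Peg 3: [6, 5, 4, 2]

After move 2 (2->3):
Peg 0: [1]
Peg 1: [3]
Peg 2: []
Peg 3: [6, 5, 4, 2]

After move 3 (3->0):
Peg 0: [1]
Peg 1: [3]
Peg 2: []
Peg 3: [6, 5, 4, 2]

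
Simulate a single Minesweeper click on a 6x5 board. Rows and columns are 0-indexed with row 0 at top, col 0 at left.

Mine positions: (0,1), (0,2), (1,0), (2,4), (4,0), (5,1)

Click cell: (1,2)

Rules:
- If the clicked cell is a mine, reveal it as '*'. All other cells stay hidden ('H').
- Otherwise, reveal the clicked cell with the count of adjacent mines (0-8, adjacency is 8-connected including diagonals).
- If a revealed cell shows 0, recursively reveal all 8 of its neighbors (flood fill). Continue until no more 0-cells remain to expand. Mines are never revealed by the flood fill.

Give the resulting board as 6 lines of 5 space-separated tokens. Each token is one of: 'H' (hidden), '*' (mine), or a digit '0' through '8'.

H H H H H
H H 2 H H
H H H H H
H H H H H
H H H H H
H H H H H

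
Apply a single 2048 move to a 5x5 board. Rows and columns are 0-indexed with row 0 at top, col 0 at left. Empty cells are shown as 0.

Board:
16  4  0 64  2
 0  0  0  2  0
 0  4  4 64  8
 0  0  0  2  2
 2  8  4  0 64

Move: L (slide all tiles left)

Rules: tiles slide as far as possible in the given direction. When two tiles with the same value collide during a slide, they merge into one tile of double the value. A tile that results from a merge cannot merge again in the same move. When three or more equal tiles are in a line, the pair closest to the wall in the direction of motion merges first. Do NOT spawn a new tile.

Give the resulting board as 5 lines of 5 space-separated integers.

Slide left:
row 0: [16, 4, 0, 64, 2] -> [16, 4, 64, 2, 0]
row 1: [0, 0, 0, 2, 0] -> [2, 0, 0, 0, 0]
row 2: [0, 4, 4, 64, 8] -> [8, 64, 8, 0, 0]
row 3: [0, 0, 0, 2, 2] -> [4, 0, 0, 0, 0]
row 4: [2, 8, 4, 0, 64] -> [2, 8, 4, 64, 0]

Answer: 16  4 64  2  0
 2  0  0  0  0
 8 64  8  0  0
 4  0  0  0  0
 2  8  4 64  0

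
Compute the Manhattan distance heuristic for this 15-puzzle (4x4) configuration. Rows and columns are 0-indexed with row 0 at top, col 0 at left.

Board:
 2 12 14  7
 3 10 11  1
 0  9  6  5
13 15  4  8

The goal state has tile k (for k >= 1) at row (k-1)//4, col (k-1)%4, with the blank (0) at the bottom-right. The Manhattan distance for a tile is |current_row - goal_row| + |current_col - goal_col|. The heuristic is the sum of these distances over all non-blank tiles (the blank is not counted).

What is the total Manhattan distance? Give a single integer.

Tile 2: (0,0)->(0,1) = 1
Tile 12: (0,1)->(2,3) = 4
Tile 14: (0,2)->(3,1) = 4
Tile 7: (0,3)->(1,2) = 2
Tile 3: (1,0)->(0,2) = 3
Tile 10: (1,1)->(2,1) = 1
Tile 11: (1,2)->(2,2) = 1
Tile 1: (1,3)->(0,0) = 4
Tile 9: (2,1)->(2,0) = 1
Tile 6: (2,2)->(1,1) = 2
Tile 5: (2,3)->(1,0) = 4
Tile 13: (3,0)->(3,0) = 0
Tile 15: (3,1)->(3,2) = 1
Tile 4: (3,2)->(0,3) = 4
Tile 8: (3,3)->(1,3) = 2
Sum: 1 + 4 + 4 + 2 + 3 + 1 + 1 + 4 + 1 + 2 + 4 + 0 + 1 + 4 + 2 = 34

Answer: 34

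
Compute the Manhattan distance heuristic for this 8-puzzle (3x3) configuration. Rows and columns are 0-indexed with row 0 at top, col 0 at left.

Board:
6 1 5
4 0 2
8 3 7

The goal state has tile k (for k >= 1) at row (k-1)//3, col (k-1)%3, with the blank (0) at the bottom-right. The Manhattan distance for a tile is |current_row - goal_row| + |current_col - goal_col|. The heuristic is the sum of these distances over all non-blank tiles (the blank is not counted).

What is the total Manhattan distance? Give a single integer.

Tile 6: at (0,0), goal (1,2), distance |0-1|+|0-2| = 3
Tile 1: at (0,1), goal (0,0), distance |0-0|+|1-0| = 1
Tile 5: at (0,2), goal (1,1), distance |0-1|+|2-1| = 2
Tile 4: at (1,0), goal (1,0), distance |1-1|+|0-0| = 0
Tile 2: at (1,2), goal (0,1), distance |1-0|+|2-1| = 2
Tile 8: at (2,0), goal (2,1), distance |2-2|+|0-1| = 1
Tile 3: at (2,1), goal (0,2), distance |2-0|+|1-2| = 3
Tile 7: at (2,2), goal (2,0), distance |2-2|+|2-0| = 2
Sum: 3 + 1 + 2 + 0 + 2 + 1 + 3 + 2 = 14

Answer: 14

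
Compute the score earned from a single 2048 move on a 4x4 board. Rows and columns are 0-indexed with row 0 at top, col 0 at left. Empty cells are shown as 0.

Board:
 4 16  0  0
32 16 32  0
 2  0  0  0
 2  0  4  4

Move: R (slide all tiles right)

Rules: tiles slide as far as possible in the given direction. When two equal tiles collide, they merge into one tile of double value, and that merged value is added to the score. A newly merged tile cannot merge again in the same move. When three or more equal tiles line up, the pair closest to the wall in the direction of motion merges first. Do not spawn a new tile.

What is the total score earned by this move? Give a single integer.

Slide right:
row 0: [4, 16, 0, 0] -> [0, 0, 4, 16]  score +0 (running 0)
row 1: [32, 16, 32, 0] -> [0, 32, 16, 32]  score +0 (running 0)
row 2: [2, 0, 0, 0] -> [0, 0, 0, 2]  score +0 (running 0)
row 3: [2, 0, 4, 4] -> [0, 0, 2, 8]  score +8 (running 8)
Board after move:
 0  0  4 16
 0 32 16 32
 0  0  0  2
 0  0  2  8

Answer: 8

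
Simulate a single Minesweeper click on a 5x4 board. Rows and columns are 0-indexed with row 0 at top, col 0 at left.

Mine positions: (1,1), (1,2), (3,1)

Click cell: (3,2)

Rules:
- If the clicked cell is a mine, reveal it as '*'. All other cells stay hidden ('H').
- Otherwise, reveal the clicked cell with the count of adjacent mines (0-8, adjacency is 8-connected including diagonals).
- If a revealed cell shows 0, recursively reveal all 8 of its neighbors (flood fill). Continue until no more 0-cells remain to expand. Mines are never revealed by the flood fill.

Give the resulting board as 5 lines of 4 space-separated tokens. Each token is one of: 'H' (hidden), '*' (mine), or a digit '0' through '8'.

H H H H
H H H H
H H H H
H H 1 H
H H H H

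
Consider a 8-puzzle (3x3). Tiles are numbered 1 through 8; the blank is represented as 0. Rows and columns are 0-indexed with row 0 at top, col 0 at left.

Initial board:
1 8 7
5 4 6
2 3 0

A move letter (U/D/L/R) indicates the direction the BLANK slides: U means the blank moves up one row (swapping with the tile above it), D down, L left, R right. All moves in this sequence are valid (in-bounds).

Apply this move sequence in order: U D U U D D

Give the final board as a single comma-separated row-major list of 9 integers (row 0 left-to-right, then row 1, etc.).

After move 1 (U):
1 8 7
5 4 0
2 3 6

After move 2 (D):
1 8 7
5 4 6
2 3 0

After move 3 (U):
1 8 7
5 4 0
2 3 6

After move 4 (U):
1 8 0
5 4 7
2 3 6

After move 5 (D):
1 8 7
5 4 0
2 3 6

After move 6 (D):
1 8 7
5 4 6
2 3 0

Answer: 1, 8, 7, 5, 4, 6, 2, 3, 0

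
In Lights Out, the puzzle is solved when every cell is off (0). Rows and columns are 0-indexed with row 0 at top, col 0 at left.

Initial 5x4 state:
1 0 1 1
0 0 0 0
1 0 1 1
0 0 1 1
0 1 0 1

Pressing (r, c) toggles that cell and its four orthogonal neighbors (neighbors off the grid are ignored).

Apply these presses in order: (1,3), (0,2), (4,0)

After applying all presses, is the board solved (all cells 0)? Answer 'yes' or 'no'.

Answer: no

Derivation:
After press 1 at (1,3):
1 0 1 0
0 0 1 1
1 0 1 0
0 0 1 1
0 1 0 1

After press 2 at (0,2):
1 1 0 1
0 0 0 1
1 0 1 0
0 0 1 1
0 1 0 1

After press 3 at (4,0):
1 1 0 1
0 0 0 1
1 0 1 0
1 0 1 1
1 0 0 1

Lights still on: 11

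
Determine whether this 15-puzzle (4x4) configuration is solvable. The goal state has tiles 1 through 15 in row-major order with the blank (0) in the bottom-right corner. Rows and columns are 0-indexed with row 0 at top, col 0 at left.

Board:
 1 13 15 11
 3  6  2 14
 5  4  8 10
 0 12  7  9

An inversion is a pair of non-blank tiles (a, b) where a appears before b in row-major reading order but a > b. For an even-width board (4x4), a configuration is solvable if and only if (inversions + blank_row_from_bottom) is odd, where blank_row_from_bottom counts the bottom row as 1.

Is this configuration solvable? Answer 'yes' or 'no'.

Answer: no

Derivation:
Inversions: 49
Blank is in row 3 (0-indexed from top), which is row 1 counting from the bottom (bottom = 1).
49 + 1 = 50, which is even, so the puzzle is not solvable.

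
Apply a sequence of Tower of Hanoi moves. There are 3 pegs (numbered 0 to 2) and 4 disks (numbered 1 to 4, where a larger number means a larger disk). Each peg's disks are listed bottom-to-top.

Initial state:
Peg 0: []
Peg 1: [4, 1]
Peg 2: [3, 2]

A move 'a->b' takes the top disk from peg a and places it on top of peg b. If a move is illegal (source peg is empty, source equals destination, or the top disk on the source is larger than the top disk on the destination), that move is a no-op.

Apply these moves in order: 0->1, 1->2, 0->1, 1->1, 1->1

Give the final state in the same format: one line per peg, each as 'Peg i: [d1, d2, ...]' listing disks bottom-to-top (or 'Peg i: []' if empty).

After move 1 (0->1):
Peg 0: []
Peg 1: [4, 1]
Peg 2: [3, 2]

After move 2 (1->2):
Peg 0: []
Peg 1: [4]
Peg 2: [3, 2, 1]

After move 3 (0->1):
Peg 0: []
Peg 1: [4]
Peg 2: [3, 2, 1]

After move 4 (1->1):
Peg 0: []
Peg 1: [4]
Peg 2: [3, 2, 1]

After move 5 (1->1):
Peg 0: []
Peg 1: [4]
Peg 2: [3, 2, 1]

Answer: Peg 0: []
Peg 1: [4]
Peg 2: [3, 2, 1]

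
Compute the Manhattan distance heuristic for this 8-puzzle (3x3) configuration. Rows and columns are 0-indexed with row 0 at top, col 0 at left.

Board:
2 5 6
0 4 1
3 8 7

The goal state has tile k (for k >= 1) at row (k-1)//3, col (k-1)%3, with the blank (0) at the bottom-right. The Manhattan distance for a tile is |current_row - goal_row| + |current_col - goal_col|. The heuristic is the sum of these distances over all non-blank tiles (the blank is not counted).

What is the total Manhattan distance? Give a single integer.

Tile 2: at (0,0), goal (0,1), distance |0-0|+|0-1| = 1
Tile 5: at (0,1), goal (1,1), distance |0-1|+|1-1| = 1
Tile 6: at (0,2), goal (1,2), distance |0-1|+|2-2| = 1
Tile 4: at (1,1), goal (1,0), distance |1-1|+|1-0| = 1
Tile 1: at (1,2), goal (0,0), distance |1-0|+|2-0| = 3
Tile 3: at (2,0), goal (0,2), distance |2-0|+|0-2| = 4
Tile 8: at (2,1), goal (2,1), distance |2-2|+|1-1| = 0
Tile 7: at (2,2), goal (2,0), distance |2-2|+|2-0| = 2
Sum: 1 + 1 + 1 + 1 + 3 + 4 + 0 + 2 = 13

Answer: 13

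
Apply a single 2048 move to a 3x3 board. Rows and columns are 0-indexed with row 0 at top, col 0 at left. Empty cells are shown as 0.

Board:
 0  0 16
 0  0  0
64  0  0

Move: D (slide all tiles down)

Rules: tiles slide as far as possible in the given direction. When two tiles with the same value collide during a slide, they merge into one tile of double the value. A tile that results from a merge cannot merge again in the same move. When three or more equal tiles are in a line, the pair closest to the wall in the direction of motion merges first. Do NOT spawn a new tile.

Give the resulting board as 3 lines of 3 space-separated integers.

Answer:  0  0  0
 0  0  0
64  0 16

Derivation:
Slide down:
col 0: [0, 0, 64] -> [0, 0, 64]
col 1: [0, 0, 0] -> [0, 0, 0]
col 2: [16, 0, 0] -> [0, 0, 16]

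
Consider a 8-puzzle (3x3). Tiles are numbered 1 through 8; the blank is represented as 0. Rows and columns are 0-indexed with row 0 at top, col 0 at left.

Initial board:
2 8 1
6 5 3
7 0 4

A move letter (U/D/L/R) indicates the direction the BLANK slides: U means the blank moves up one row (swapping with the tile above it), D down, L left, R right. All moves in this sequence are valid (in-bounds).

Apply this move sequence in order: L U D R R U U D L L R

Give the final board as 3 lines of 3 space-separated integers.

Answer: 2 8 1
6 0 5
7 4 3

Derivation:
After move 1 (L):
2 8 1
6 5 3
0 7 4

After move 2 (U):
2 8 1
0 5 3
6 7 4

After move 3 (D):
2 8 1
6 5 3
0 7 4

After move 4 (R):
2 8 1
6 5 3
7 0 4

After move 5 (R):
2 8 1
6 5 3
7 4 0

After move 6 (U):
2 8 1
6 5 0
7 4 3

After move 7 (U):
2 8 0
6 5 1
7 4 3

After move 8 (D):
2 8 1
6 5 0
7 4 3

After move 9 (L):
2 8 1
6 0 5
7 4 3

After move 10 (L):
2 8 1
0 6 5
7 4 3

After move 11 (R):
2 8 1
6 0 5
7 4 3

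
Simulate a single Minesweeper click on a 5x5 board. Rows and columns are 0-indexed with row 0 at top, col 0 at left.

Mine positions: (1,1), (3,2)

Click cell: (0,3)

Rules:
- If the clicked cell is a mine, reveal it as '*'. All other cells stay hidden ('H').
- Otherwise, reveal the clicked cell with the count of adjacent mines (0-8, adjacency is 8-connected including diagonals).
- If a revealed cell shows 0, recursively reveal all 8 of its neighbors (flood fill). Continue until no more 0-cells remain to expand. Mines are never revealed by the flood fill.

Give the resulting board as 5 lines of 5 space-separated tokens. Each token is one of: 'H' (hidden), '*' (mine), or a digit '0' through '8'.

H H 1 0 0
H H 1 0 0
H H 2 1 0
H H H 1 0
H H H 1 0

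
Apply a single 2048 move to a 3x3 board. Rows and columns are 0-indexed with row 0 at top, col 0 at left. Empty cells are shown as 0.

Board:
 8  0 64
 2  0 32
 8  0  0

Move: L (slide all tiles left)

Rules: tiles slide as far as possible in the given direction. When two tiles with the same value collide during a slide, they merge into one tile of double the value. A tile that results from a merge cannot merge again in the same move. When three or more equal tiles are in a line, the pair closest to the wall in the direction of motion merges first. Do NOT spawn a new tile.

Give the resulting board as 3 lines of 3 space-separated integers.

Answer:  8 64  0
 2 32  0
 8  0  0

Derivation:
Slide left:
row 0: [8, 0, 64] -> [8, 64, 0]
row 1: [2, 0, 32] -> [2, 32, 0]
row 2: [8, 0, 0] -> [8, 0, 0]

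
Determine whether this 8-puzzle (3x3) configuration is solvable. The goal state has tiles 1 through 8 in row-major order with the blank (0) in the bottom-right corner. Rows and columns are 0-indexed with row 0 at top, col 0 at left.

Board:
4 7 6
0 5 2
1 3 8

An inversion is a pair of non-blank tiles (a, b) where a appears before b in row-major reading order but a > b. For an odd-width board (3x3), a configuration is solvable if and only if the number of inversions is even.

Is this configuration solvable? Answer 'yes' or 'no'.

Answer: yes

Derivation:
Inversions (pairs i<j in row-major order where tile[i] > tile[j] > 0): 16
16 is even, so the puzzle is solvable.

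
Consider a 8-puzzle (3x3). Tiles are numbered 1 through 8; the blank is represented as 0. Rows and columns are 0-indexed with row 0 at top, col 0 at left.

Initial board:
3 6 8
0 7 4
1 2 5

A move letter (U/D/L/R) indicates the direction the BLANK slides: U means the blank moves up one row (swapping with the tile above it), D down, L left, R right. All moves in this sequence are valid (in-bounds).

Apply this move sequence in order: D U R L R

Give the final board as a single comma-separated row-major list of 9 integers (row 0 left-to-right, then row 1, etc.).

After move 1 (D):
3 6 8
1 7 4
0 2 5

After move 2 (U):
3 6 8
0 7 4
1 2 5

After move 3 (R):
3 6 8
7 0 4
1 2 5

After move 4 (L):
3 6 8
0 7 4
1 2 5

After move 5 (R):
3 6 8
7 0 4
1 2 5

Answer: 3, 6, 8, 7, 0, 4, 1, 2, 5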